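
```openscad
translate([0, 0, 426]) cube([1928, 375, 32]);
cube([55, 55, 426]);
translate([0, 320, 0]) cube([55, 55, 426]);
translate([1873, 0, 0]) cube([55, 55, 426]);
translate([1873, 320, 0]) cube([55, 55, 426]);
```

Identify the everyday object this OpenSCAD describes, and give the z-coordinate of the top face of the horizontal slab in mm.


A bench. The seat-top height is 458 mm.

A long slab on four corner posts — a bench. The slab sits at z = 426 with thickness 32, so the top is 426 + 32 = 458 mm.


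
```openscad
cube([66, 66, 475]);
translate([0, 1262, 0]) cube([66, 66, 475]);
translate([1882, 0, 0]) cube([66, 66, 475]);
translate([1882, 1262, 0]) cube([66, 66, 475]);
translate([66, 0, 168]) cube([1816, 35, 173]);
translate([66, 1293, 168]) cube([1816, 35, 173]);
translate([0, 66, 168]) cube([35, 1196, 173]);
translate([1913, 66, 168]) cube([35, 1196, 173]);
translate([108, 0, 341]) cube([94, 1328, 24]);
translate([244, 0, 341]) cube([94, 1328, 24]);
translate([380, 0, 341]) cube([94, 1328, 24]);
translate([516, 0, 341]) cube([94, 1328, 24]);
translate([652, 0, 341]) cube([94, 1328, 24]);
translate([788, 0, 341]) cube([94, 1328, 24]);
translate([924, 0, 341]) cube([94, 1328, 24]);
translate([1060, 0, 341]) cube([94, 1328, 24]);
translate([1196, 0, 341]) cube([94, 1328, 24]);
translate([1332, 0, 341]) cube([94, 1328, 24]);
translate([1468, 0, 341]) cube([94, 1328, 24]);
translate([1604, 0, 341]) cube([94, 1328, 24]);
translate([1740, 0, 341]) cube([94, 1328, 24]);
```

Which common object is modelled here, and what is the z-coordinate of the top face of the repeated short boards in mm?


A bed frame. The slat-top height is 365 mm.

Four posts, four rails, and a row of slats — a bed frame. Slats sit on the rails at z = 168 + 173 = 341; with slat thickness 24, the top is 365 mm.


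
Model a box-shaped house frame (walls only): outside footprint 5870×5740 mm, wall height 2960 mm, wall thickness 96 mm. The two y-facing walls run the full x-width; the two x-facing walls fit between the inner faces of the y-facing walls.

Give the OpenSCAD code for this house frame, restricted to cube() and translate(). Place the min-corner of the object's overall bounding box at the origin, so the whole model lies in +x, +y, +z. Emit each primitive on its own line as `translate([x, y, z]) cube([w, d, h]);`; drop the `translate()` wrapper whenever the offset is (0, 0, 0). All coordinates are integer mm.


cube([5870, 96, 2960]);
translate([0, 5644, 0]) cube([5870, 96, 2960]);
translate([0, 96, 0]) cube([96, 5548, 2960]);
translate([5774, 96, 0]) cube([96, 5548, 2960]);


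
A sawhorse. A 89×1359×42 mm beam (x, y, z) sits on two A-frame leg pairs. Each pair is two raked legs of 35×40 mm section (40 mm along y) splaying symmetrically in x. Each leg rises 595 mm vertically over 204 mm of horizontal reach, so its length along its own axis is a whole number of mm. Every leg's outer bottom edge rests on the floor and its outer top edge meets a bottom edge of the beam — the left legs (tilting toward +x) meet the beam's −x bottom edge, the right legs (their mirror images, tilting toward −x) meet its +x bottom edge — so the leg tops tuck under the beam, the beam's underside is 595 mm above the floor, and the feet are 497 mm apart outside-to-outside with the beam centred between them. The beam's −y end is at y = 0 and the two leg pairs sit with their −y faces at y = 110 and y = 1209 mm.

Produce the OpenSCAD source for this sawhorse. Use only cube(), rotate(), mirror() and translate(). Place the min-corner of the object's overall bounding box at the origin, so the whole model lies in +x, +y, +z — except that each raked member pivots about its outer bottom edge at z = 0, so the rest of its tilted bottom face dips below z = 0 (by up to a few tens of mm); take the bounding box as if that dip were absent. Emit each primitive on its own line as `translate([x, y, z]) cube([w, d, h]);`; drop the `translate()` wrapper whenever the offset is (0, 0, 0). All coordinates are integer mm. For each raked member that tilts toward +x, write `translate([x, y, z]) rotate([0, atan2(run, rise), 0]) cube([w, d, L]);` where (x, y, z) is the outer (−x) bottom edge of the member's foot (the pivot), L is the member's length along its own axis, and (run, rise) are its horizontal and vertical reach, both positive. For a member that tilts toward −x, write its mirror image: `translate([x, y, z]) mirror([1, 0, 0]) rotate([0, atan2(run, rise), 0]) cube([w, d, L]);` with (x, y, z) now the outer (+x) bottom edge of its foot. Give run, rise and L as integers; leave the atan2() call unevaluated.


// leg length = √(204² + 595²) = 629
// right-leg outer foot x = 2·204 + 89 = 497
// beam min-corner = (204, 0, 595)
translate([204, 0, 595]) cube([89, 1359, 42]);
translate([0, 110, 0]) rotate([0, atan2(204, 595), 0]) cube([35, 40, 629]);
translate([497, 110, 0]) mirror([1, 0, 0]) rotate([0, atan2(204, 595), 0]) cube([35, 40, 629]);
translate([0, 1209, 0]) rotate([0, atan2(204, 595), 0]) cube([35, 40, 629]);
translate([497, 1209, 0]) mirror([1, 0, 0]) rotate([0, atan2(204, 595), 0]) cube([35, 40, 629]);


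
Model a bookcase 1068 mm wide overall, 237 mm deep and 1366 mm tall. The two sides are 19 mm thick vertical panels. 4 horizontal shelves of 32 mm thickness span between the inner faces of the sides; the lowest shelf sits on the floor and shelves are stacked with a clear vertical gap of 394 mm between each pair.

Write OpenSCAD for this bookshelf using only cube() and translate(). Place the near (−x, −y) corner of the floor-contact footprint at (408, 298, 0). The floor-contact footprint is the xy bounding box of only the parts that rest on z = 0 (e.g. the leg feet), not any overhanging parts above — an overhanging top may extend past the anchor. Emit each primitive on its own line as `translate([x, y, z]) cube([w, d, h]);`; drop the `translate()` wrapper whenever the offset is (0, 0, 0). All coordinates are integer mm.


translate([408, 298, 0]) cube([19, 237, 1366]);
translate([1457, 298, 0]) cube([19, 237, 1366]);
translate([427, 298, 0]) cube([1030, 237, 32]);
translate([427, 298, 426]) cube([1030, 237, 32]);
translate([427, 298, 852]) cube([1030, 237, 32]);
translate([427, 298, 1278]) cube([1030, 237, 32]);


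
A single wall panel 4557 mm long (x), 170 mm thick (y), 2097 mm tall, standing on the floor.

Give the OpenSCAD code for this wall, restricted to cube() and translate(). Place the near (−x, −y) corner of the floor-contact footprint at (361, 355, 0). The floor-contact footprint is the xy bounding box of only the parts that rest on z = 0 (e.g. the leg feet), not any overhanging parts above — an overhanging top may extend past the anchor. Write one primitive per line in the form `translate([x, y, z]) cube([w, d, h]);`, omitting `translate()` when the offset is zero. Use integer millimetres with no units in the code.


translate([361, 355, 0]) cube([4557, 170, 2097]);


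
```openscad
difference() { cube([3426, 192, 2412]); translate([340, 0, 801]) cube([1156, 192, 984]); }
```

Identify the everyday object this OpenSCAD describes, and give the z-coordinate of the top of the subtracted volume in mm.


A wall with a window opening. The window head height is 1785 mm.

A wall with a rectangular opening subtracted — a window. Sill at z = 801, opening 984 mm tall, so the head is at 801 + 984 = 1785 mm.


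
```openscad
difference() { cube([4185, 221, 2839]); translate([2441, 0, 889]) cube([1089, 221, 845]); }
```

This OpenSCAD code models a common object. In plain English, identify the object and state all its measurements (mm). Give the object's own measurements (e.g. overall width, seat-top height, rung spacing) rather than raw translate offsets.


A wall 4185 mm long (x), 221 mm thick (y), 2839 mm tall, with a rectangular window opening cut through it. The opening is 1089 mm wide and 845 mm tall; its sill is at z = 889 mm and its near (−x) edge is 2441 mm from the wall's −x end. The opening passes through the full wall thickness.


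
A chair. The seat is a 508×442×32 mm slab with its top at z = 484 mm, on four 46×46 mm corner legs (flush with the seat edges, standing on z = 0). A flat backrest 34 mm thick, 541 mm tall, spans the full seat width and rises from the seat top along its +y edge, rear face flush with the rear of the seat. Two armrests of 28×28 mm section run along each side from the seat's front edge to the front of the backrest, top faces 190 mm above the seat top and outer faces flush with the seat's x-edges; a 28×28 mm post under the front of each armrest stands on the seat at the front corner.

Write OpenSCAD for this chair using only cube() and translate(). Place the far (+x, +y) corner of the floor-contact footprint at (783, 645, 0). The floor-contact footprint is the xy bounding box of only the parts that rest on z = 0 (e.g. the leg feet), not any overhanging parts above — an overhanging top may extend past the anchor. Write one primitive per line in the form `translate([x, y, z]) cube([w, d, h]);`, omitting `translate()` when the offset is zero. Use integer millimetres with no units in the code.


translate([275, 203, 452]) cube([508, 442, 32]);
translate([275, 203, 0]) cube([46, 46, 452]);
translate([737, 203, 0]) cube([46, 46, 452]);
translate([275, 599, 0]) cube([46, 46, 452]);
translate([737, 599, 0]) cube([46, 46, 452]);
translate([275, 611, 484]) cube([508, 34, 541]);
translate([275, 203, 646]) cube([28, 408, 28]);
translate([755, 203, 646]) cube([28, 408, 28]);
translate([275, 203, 484]) cube([28, 28, 162]);
translate([755, 203, 484]) cube([28, 28, 162]);


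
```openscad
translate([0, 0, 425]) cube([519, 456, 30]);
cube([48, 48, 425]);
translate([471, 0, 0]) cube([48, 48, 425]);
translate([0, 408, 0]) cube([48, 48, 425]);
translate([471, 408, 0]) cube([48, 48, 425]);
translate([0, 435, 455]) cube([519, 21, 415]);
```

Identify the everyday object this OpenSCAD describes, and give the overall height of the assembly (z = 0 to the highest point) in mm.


A chair. The overall height is 870 mm.

A slab on four corner posts with a tall panel at the back — a chair. The seat slab sits at z = 425 with thickness 30, and the 415 mm backrest starts at the seat top, so the overall height is 425 + 30 + 415 = 870 mm.


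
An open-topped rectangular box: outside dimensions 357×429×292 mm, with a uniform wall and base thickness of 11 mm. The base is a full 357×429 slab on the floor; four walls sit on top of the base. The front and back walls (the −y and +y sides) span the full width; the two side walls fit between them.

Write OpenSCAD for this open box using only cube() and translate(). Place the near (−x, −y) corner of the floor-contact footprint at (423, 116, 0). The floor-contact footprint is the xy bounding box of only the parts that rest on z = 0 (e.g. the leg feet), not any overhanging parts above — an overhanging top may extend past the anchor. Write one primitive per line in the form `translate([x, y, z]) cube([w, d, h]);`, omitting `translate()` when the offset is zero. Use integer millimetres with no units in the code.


translate([423, 116, 0]) cube([357, 429, 11]);
translate([423, 116, 11]) cube([357, 11, 281]);
translate([423, 534, 11]) cube([357, 11, 281]);
translate([423, 127, 11]) cube([11, 407, 281]);
translate([769, 127, 11]) cube([11, 407, 281]);


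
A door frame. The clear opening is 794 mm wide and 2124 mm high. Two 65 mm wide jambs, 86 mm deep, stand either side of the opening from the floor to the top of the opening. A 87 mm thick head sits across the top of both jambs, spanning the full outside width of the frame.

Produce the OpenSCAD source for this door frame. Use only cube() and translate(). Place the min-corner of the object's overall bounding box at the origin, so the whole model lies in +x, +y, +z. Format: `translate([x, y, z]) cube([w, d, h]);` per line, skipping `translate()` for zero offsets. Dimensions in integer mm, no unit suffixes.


cube([65, 86, 2124]);
translate([859, 0, 0]) cube([65, 86, 2124]);
translate([0, 0, 2124]) cube([924, 86, 87]);


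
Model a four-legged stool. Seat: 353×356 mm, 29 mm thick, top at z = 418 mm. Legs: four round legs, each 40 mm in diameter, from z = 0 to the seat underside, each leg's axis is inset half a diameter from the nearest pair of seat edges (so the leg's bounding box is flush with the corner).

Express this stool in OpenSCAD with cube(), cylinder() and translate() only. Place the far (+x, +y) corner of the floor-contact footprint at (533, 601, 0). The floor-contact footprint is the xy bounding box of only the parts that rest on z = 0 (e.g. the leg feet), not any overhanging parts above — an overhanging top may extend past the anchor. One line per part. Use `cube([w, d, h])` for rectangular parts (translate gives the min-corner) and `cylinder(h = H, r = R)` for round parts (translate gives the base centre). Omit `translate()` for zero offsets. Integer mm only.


// leg_h = 418 - 29 = 389
translate([180, 245, 389]) cube([353, 356, 29]);
translate([200, 265, 0]) cylinder(h = 389, r = 20);
translate([513, 265, 0]) cylinder(h = 389, r = 20);
translate([200, 581, 0]) cylinder(h = 389, r = 20);
translate([513, 581, 0]) cylinder(h = 389, r = 20);


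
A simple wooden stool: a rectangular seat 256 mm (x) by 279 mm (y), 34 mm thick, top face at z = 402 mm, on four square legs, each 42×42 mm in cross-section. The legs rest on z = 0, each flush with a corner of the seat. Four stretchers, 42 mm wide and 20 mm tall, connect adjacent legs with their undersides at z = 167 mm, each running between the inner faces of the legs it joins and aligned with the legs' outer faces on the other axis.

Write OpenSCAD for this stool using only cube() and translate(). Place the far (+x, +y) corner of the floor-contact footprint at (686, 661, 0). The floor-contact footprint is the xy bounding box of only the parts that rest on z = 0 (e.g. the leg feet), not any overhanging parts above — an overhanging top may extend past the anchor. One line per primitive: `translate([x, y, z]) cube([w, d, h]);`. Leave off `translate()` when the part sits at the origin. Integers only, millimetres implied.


translate([430, 382, 368]) cube([256, 279, 34]);
translate([430, 382, 0]) cube([42, 42, 368]);
translate([644, 382, 0]) cube([42, 42, 368]);
translate([430, 619, 0]) cube([42, 42, 368]);
translate([644, 619, 0]) cube([42, 42, 368]);
translate([472, 382, 167]) cube([172, 42, 20]);
translate([472, 619, 167]) cube([172, 42, 20]);
translate([430, 424, 167]) cube([42, 195, 20]);
translate([644, 424, 167]) cube([42, 195, 20]);


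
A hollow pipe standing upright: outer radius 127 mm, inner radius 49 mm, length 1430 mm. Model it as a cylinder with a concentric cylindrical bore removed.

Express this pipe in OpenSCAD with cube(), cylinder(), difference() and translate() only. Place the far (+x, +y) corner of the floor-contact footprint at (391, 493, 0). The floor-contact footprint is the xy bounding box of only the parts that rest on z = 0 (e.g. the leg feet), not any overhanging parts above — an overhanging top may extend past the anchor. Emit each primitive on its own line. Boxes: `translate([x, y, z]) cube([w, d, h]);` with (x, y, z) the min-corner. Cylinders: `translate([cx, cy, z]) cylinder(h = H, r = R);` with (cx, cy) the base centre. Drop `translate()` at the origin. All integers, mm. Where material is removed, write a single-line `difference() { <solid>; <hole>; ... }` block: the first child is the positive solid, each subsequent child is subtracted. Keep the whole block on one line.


difference() { translate([264, 366, 0]) cylinder(h = 1430, r = 127); translate([264, 366, 0]) cylinder(h = 1430, r = 49); }


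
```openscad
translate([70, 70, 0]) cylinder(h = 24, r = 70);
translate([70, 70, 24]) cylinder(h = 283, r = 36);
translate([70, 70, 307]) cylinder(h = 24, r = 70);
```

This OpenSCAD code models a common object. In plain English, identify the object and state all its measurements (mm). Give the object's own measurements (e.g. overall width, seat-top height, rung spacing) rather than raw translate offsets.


A spool: two coaxial disc flanges of radius 70 mm and thickness 24 mm, joined by a core cylinder of radius 36 mm and height 283 mm. The lower flange rests on z = 0 and the three cylinders share a vertical axis.


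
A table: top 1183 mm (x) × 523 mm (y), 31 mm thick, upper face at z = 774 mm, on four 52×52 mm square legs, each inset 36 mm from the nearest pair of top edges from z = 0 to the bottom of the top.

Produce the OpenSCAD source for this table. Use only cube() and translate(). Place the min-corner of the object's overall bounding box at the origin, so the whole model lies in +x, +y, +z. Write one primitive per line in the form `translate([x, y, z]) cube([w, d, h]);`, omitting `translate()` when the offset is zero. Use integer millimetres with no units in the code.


translate([0, 0, 743]) cube([1183, 523, 31]);
translate([36, 36, 0]) cube([52, 52, 743]);
translate([1095, 36, 0]) cube([52, 52, 743]);
translate([36, 435, 0]) cube([52, 52, 743]);
translate([1095, 435, 0]) cube([52, 52, 743]);


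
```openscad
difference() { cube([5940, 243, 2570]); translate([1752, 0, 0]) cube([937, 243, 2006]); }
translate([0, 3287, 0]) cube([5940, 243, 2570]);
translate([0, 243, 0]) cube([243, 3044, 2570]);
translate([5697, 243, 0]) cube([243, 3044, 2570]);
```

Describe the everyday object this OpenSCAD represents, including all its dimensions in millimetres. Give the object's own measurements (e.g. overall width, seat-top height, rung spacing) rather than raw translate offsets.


A single room: four walls, each 2570 mm tall and 243 mm thick, enclosing an outside footprint 5940×3530 mm (x × y), no floor or roof. The front and back walls (−y and +y sides) run the full x-width; the side walls fit between their inner faces. A door opening 937 mm wide and 2006 mm tall is cut through the front wall from the floor up, its −x edge 1752 mm from the wall's −x end.


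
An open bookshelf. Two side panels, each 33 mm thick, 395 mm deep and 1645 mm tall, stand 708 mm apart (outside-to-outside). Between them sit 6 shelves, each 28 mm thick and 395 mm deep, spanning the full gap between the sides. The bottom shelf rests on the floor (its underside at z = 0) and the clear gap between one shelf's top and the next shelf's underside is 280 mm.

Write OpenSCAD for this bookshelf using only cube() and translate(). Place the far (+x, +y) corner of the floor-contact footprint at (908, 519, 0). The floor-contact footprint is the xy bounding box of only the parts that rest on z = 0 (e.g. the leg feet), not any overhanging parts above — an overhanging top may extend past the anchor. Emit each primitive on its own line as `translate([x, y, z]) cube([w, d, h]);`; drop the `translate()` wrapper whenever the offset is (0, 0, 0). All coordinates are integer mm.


translate([200, 124, 0]) cube([33, 395, 1645]);
translate([875, 124, 0]) cube([33, 395, 1645]);
translate([233, 124, 0]) cube([642, 395, 28]);
translate([233, 124, 308]) cube([642, 395, 28]);
translate([233, 124, 616]) cube([642, 395, 28]);
translate([233, 124, 924]) cube([642, 395, 28]);
translate([233, 124, 1232]) cube([642, 395, 28]);
translate([233, 124, 1540]) cube([642, 395, 28]);


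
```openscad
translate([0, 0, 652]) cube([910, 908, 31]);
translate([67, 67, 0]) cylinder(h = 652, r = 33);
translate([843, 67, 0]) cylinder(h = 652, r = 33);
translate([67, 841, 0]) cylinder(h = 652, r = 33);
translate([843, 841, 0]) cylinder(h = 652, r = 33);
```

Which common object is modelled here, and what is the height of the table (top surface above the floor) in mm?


A table. The table height is 683 mm.

A 910×908×31 slab sits at z = 652 on four Ø66 mm round legs — a table. The top surface is at 652 + 31 = 683 mm.


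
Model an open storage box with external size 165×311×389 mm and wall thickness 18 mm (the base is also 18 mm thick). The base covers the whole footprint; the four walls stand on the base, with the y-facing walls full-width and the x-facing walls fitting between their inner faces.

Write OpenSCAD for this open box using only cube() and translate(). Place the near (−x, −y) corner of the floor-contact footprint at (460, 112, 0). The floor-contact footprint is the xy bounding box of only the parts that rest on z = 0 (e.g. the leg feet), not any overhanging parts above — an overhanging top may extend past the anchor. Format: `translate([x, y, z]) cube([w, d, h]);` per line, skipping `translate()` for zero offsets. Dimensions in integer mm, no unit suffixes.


translate([460, 112, 0]) cube([165, 311, 18]);
translate([460, 112, 18]) cube([165, 18, 371]);
translate([460, 405, 18]) cube([165, 18, 371]);
translate([460, 130, 18]) cube([18, 275, 371]);
translate([607, 130, 18]) cube([18, 275, 371]);


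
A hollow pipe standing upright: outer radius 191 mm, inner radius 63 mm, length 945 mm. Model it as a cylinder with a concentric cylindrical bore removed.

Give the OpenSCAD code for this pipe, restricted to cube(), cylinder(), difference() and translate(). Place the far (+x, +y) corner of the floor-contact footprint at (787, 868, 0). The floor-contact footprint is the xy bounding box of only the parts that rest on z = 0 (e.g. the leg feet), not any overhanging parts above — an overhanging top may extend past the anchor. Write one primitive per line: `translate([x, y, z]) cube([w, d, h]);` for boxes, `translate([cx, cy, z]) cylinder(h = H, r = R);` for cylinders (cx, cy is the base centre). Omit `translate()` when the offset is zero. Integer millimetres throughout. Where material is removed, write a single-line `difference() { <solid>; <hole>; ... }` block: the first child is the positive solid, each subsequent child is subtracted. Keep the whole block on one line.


difference() { translate([596, 677, 0]) cylinder(h = 945, r = 191); translate([596, 677, 0]) cylinder(h = 945, r = 63); }


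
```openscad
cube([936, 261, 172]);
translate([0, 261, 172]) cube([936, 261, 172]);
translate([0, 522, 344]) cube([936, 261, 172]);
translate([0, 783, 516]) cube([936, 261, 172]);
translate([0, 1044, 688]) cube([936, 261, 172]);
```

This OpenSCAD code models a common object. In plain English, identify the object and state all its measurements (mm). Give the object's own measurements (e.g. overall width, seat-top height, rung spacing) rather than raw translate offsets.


A straight staircase of 5 solid steps. Each step is 936 mm wide (x), 261 mm deep (y, the going) and 172 mm tall (the rise). The first step rests on the floor; each subsequent step sits one going further in +y and one rise higher in +z, directly behind and above the previous step with no overlap.


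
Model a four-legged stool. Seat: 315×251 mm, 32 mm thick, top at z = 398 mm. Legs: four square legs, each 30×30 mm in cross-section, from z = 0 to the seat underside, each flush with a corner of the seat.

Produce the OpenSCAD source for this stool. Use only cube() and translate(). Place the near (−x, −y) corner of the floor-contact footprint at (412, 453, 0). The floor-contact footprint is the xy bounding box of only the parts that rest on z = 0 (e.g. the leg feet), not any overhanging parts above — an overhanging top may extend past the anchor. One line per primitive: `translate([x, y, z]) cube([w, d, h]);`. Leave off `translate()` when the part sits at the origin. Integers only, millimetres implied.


translate([412, 453, 366]) cube([315, 251, 32]);
translate([412, 453, 0]) cube([30, 30, 366]);
translate([697, 453, 0]) cube([30, 30, 366]);
translate([412, 674, 0]) cube([30, 30, 366]);
translate([697, 674, 0]) cube([30, 30, 366]);


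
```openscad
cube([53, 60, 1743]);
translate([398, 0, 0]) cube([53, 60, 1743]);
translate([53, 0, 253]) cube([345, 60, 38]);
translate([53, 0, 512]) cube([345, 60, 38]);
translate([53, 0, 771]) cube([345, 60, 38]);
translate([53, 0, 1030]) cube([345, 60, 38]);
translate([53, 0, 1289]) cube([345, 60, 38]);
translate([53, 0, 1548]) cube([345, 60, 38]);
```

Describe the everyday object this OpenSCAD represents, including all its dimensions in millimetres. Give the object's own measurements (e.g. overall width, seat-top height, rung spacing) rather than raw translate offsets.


A straight ladder. Two 53×60 mm vertical rails, 1743 mm tall, stand 451 mm apart (outside-to-outside) with their front faces coplanar on the −y side. 6 rungs, each 60 mm deep and 38 mm tall, span between the inner faces of the rails, front faces flush with the rails. The lowest rung's underside is at z = 253 mm and rungs are spaced 259 mm apart (underside to underside).


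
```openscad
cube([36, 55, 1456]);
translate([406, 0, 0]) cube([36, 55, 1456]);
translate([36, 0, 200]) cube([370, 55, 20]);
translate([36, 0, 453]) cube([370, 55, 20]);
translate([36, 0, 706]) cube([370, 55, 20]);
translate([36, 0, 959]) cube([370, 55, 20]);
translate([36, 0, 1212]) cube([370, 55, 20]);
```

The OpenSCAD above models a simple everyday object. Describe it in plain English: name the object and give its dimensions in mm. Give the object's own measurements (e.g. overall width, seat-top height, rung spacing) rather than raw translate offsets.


A straight ladder. Two 36×55 mm vertical rails, 1456 mm tall, stand 442 mm apart (outside-to-outside) with their front faces coplanar on the −y side. 5 rungs, each 55 mm deep and 20 mm tall, span between the inner faces of the rails, front faces flush with the rails. The lowest rung's underside is at z = 200 mm and rungs are spaced 253 mm apart (underside to underside).


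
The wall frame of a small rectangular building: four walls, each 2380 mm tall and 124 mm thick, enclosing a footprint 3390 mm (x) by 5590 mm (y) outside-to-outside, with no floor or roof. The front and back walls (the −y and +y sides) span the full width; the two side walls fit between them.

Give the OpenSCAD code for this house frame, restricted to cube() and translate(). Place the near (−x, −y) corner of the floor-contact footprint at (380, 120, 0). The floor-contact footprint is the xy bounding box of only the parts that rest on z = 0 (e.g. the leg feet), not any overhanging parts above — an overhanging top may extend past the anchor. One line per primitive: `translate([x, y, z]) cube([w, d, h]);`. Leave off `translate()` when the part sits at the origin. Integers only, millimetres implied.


translate([380, 120, 0]) cube([3390, 124, 2380]);
translate([380, 5586, 0]) cube([3390, 124, 2380]);
translate([380, 244, 0]) cube([124, 5342, 2380]);
translate([3646, 244, 0]) cube([124, 5342, 2380]);


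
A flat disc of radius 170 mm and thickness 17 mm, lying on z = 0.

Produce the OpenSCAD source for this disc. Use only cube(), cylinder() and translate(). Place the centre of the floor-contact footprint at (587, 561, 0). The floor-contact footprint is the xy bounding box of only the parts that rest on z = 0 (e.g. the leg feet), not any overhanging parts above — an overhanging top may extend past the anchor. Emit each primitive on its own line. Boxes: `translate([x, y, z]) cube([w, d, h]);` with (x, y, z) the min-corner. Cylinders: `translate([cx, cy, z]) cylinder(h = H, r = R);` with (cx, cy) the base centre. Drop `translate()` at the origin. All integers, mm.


translate([587, 561, 0]) cylinder(h = 17, r = 170);


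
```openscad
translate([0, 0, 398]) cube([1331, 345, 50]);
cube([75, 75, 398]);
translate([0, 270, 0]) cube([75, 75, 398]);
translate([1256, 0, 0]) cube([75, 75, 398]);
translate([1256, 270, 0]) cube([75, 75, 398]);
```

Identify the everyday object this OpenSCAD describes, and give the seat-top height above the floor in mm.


A bench. The seat-top height is 448 mm.

A long slab on four corner posts — a bench. The slab sits at z = 398 with thickness 50, so the top is 398 + 50 = 448 mm.


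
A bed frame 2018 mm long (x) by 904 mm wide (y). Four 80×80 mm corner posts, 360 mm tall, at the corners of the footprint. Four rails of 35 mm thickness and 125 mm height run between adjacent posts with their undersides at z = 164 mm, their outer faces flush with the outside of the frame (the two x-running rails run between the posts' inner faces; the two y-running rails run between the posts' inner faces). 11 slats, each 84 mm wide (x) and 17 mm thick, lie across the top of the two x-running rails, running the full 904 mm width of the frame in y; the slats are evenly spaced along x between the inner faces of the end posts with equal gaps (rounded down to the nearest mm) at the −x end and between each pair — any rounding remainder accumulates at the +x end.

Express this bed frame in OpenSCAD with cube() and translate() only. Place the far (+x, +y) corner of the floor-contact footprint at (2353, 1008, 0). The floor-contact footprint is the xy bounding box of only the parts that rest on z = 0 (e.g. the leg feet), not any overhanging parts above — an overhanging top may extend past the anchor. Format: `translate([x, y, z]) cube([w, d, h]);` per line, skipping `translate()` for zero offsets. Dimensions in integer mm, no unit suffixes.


// slat z = rail_z + rail_h = 164 + 125 = 289
// slat gap = ⌊(1858 − 11·84) / 12⌋ = 77
translate([335, 104, 0]) cube([80, 80, 360]);
translate([335, 928, 0]) cube([80, 80, 360]);
translate([2273, 104, 0]) cube([80, 80, 360]);
translate([2273, 928, 0]) cube([80, 80, 360]);
translate([415, 104, 164]) cube([1858, 35, 125]);
translate([415, 973, 164]) cube([1858, 35, 125]);
translate([335, 184, 164]) cube([35, 744, 125]);
translate([2318, 184, 164]) cube([35, 744, 125]);
translate([492, 104, 289]) cube([84, 904, 17]);
translate([653, 104, 289]) cube([84, 904, 17]);
translate([814, 104, 289]) cube([84, 904, 17]);
translate([975, 104, 289]) cube([84, 904, 17]);
translate([1136, 104, 289]) cube([84, 904, 17]);
translate([1297, 104, 289]) cube([84, 904, 17]);
translate([1458, 104, 289]) cube([84, 904, 17]);
translate([1619, 104, 289]) cube([84, 904, 17]);
translate([1780, 104, 289]) cube([84, 904, 17]);
translate([1941, 104, 289]) cube([84, 904, 17]);
translate([2102, 104, 289]) cube([84, 904, 17]);


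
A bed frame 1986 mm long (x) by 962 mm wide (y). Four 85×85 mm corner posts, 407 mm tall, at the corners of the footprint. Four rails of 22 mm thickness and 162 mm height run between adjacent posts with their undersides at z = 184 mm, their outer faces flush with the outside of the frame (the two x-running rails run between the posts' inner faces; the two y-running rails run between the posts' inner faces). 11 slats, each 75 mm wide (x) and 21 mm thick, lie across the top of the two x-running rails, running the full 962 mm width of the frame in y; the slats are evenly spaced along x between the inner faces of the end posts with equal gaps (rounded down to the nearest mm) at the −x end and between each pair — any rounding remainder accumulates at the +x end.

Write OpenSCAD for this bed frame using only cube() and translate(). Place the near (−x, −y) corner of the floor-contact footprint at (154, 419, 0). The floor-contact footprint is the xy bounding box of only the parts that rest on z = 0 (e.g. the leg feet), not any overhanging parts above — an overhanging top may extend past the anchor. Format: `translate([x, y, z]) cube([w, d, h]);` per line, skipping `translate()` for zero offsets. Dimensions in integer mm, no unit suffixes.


translate([154, 419, 0]) cube([85, 85, 407]);
translate([154, 1296, 0]) cube([85, 85, 407]);
translate([2055, 419, 0]) cube([85, 85, 407]);
translate([2055, 1296, 0]) cube([85, 85, 407]);
translate([239, 419, 184]) cube([1816, 22, 162]);
translate([239, 1359, 184]) cube([1816, 22, 162]);
translate([154, 504, 184]) cube([22, 792, 162]);
translate([2118, 504, 184]) cube([22, 792, 162]);
translate([321, 419, 346]) cube([75, 962, 21]);
translate([478, 419, 346]) cube([75, 962, 21]);
translate([635, 419, 346]) cube([75, 962, 21]);
translate([792, 419, 346]) cube([75, 962, 21]);
translate([949, 419, 346]) cube([75, 962, 21]);
translate([1106, 419, 346]) cube([75, 962, 21]);
translate([1263, 419, 346]) cube([75, 962, 21]);
translate([1420, 419, 346]) cube([75, 962, 21]);
translate([1577, 419, 346]) cube([75, 962, 21]);
translate([1734, 419, 346]) cube([75, 962, 21]);
translate([1891, 419, 346]) cube([75, 962, 21]);


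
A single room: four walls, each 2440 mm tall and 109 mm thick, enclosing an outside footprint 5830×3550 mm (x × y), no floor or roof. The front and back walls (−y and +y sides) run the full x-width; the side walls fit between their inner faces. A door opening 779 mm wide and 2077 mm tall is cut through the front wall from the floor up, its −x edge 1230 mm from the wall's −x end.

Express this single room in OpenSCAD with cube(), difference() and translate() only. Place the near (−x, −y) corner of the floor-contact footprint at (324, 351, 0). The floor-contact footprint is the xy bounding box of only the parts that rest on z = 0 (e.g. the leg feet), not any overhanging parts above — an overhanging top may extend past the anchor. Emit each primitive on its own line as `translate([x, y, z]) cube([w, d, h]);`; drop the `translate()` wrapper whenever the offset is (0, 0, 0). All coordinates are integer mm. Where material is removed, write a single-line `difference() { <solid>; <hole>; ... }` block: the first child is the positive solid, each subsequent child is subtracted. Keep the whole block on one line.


difference() { translate([324, 351, 0]) cube([5830, 109, 2440]); translate([1554, 351, 0]) cube([779, 109, 2077]); }
translate([324, 3792, 0]) cube([5830, 109, 2440]);
translate([324, 460, 0]) cube([109, 3332, 2440]);
translate([6045, 460, 0]) cube([109, 3332, 2440]);


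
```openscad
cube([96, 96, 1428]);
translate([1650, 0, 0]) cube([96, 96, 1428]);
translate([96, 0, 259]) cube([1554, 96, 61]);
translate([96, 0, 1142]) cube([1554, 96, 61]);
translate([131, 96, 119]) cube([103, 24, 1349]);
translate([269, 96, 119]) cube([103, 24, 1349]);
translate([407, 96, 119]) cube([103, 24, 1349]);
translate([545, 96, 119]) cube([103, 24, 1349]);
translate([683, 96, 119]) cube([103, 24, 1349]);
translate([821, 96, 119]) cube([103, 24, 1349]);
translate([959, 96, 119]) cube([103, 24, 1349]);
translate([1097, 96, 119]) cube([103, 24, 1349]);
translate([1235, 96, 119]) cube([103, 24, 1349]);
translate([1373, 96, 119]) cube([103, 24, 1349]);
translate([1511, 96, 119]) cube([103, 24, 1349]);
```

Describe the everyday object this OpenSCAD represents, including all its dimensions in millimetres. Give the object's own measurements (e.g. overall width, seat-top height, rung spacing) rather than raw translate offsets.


A fence section. Two 96×96 mm posts, 1428 mm tall, stand on the floor with a clear span of 1554 mm between their inner faces. Two horizontal rails of 96×61 mm section span the gap between the posts with their undersides at z = 259 mm and z = 1142 mm, flush with the posts' −y face. 11 pickets, each 103 mm wide, 24 mm thick and 1349 mm tall, are fixed to the +y face of the rails with their bottoms at z = 119 mm, spaced across the span with a 35 mm gap after the −x post and between neighbouring pickets, with 36 mm left before the +x post.


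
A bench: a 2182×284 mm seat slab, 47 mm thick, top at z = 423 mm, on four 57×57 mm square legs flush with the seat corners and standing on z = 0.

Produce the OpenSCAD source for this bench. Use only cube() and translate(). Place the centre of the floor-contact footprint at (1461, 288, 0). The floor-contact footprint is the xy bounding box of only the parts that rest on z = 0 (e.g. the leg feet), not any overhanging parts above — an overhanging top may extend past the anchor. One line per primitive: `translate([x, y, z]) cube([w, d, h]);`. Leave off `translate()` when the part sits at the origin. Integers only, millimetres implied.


// leg_h = 423 − 47 = 376
translate([370, 146, 376]) cube([2182, 284, 47]);
translate([370, 146, 0]) cube([57, 57, 376]);
translate([370, 373, 0]) cube([57, 57, 376]);
translate([2495, 146, 0]) cube([57, 57, 376]);
translate([2495, 373, 0]) cube([57, 57, 376]);


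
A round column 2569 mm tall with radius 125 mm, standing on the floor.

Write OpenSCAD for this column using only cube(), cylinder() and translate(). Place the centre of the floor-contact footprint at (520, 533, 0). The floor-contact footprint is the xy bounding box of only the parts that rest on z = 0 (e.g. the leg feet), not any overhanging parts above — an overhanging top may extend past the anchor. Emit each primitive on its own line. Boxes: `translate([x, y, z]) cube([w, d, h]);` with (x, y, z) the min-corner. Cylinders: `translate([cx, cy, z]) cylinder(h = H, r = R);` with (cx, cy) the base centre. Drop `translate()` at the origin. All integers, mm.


translate([520, 533, 0]) cylinder(h = 2569, r = 125);


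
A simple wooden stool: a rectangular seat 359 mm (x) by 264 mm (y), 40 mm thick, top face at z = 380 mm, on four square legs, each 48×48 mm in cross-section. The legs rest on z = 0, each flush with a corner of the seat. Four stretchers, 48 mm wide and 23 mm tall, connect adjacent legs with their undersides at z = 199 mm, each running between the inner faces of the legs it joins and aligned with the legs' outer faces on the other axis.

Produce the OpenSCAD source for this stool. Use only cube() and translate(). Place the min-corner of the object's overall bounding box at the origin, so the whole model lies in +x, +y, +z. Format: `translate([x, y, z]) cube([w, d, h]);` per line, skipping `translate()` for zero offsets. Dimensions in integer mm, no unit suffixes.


translate([0, 0, 340]) cube([359, 264, 40]);
cube([48, 48, 340]);
translate([311, 0, 0]) cube([48, 48, 340]);
translate([0, 216, 0]) cube([48, 48, 340]);
translate([311, 216, 0]) cube([48, 48, 340]);
translate([48, 0, 199]) cube([263, 48, 23]);
translate([48, 216, 199]) cube([263, 48, 23]);
translate([0, 48, 199]) cube([48, 168, 23]);
translate([311, 48, 199]) cube([48, 168, 23]);


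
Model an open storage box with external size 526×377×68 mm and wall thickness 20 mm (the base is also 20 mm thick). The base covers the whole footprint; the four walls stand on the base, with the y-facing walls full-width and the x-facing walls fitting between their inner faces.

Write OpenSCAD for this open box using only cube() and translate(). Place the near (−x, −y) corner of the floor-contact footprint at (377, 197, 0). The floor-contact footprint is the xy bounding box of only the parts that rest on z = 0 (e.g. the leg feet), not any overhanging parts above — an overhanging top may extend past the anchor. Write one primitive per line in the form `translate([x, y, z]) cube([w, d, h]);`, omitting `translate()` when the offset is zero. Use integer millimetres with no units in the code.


translate([377, 197, 0]) cube([526, 377, 20]);
translate([377, 197, 20]) cube([526, 20, 48]);
translate([377, 554, 20]) cube([526, 20, 48]);
translate([377, 217, 20]) cube([20, 337, 48]);
translate([883, 217, 20]) cube([20, 337, 48]);


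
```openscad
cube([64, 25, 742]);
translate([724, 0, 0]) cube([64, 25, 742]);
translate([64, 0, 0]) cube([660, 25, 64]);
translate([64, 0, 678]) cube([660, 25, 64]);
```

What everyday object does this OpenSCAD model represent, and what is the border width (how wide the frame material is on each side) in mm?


A picture frame. The border width is 64 mm.

Four thin pieces enclosing a rectangular opening — a picture frame. The two full-height stiles are 742 mm tall; the top rail sits at z = 678 and is 64 mm tall, so the border above the opening is 742 − 678 = 64 mm, matching the stile x-width.


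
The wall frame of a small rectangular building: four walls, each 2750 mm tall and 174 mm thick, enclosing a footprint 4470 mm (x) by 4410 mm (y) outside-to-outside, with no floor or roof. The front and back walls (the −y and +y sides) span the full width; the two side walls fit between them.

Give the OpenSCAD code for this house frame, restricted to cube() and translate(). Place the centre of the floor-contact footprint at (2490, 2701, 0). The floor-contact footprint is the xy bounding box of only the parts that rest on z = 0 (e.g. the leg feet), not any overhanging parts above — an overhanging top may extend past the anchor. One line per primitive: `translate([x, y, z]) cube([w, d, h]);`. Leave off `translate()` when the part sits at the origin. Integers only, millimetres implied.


translate([255, 496, 0]) cube([4470, 174, 2750]);
translate([255, 4732, 0]) cube([4470, 174, 2750]);
translate([255, 670, 0]) cube([174, 4062, 2750]);
translate([4551, 670, 0]) cube([174, 4062, 2750]);
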